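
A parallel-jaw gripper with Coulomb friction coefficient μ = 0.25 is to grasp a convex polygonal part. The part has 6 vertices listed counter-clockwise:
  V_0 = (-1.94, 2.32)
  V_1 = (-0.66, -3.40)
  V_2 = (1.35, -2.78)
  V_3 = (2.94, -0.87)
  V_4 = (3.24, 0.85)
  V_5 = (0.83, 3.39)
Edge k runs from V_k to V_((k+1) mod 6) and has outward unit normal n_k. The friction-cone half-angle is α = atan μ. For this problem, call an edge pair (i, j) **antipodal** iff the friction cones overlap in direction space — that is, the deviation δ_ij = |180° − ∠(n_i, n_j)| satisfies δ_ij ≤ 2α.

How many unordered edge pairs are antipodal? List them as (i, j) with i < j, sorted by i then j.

count = 2; pairs: (0,3), (1,5)

α = atan 0.25 = 14.04°;  2α = 28.07°
n_0 = (-0.9759, -0.2184)
n_1 = (+0.2948, -0.9556)
n_2 = (+0.7686, -0.6398)
n_3 = (+0.9851, -0.1718)
n_4 = (+0.7254, +0.6883)
n_5 = (-0.3603, +0.9328)
  (0,1): δ = 85.47°  ·
  (0,2): δ = 52.39°  ·
  (0,3): δ = 22.51°  ✓
  (0,4): δ = 30.88°  ·
  (0,5): δ = 98.51°  ·
  (1,2): δ = 146.92°  ·
  (1,3): δ = 117.04°  ·
  (1,4): δ = 63.65°  ·
  (1,5): δ = 3.98°  ✓
  (2,3): δ = 150.12°  ·
  (2,4): δ = 96.73°  ·
  (2,5): δ = 29.10°  ·
  (3,4): δ = 126.61°  ·
  (3,5): δ = 58.99°  ·
  (4,5): δ = 112.37°  ·
antipodal pairs: 2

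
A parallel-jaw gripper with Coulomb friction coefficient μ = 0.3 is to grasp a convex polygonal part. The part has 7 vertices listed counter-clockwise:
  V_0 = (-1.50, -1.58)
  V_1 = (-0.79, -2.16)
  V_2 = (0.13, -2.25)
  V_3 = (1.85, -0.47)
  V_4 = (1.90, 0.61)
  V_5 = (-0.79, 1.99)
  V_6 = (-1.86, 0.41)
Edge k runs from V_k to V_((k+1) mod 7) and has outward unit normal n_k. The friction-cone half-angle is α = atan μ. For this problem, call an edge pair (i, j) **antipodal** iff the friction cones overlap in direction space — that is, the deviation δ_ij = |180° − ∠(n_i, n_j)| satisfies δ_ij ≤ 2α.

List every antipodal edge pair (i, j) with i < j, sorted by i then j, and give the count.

count = 5; pairs: (0,4), (1,4), (2,5), (3,5), (3,6)

α = atan 0.3 = 16.70°;  2α = 33.40°
n_0 = (-0.6326, -0.7744)
n_1 = (-0.0974, -0.9952)
n_2 = (+0.7191, -0.6949)
n_3 = (+0.9989, -0.0462)
n_4 = (+0.4565, +0.8897)
n_5 = (-0.8280, +0.5607)
n_6 = (-0.9840, -0.1780)
  (0,1): δ = 146.34°  ·
  (0,2): δ = 94.77°  ·
  (0,3): δ = 53.41°  ·
  (0,4): δ = 12.09°  ✓
  (0,5): δ = 95.14°  ·
  (0,6): δ = 139.50°  ·
  (1,2): δ = 128.43°  ·
  (1,3): δ = 87.06°  ·
  (1,4): δ = 21.57°  ✓
  (1,5): δ = 61.48°  ·
  (1,6): δ = 105.84°  ·
  (2,3): δ = 138.63°  ·
  (2,4): δ = 73.14°  ·
  (2,5): δ = 9.91°  ✓
  (2,6): δ = 54.27°  ·
  (3,4): δ = 114.51°  ·
  (3,5): δ = 31.46°  ✓
  (3,6): δ = 12.90°  ✓
  (4,5): δ = 96.95°  ·
  (4,6): δ = 52.59°  ·
  (5,6): δ = 135.64°  ·
antipodal pairs: 5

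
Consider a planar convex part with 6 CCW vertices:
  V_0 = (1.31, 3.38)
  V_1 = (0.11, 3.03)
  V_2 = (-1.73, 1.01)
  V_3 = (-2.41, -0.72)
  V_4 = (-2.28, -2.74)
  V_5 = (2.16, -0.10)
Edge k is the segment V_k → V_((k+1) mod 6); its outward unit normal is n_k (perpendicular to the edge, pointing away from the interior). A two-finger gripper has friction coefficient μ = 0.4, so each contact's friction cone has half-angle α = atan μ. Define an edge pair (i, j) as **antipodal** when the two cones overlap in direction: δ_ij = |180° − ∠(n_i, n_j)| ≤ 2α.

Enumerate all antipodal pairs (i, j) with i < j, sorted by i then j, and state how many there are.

α = atan 0.4 = 21.80°;  2α = 43.60°
n_0 = (-0.2800, +0.9600)
n_1 = (-0.7393, +0.6734)
n_2 = (-0.9307, +0.3658)
n_3 = (-0.9979, -0.0642)
n_4 = (+0.5111, -0.8595)
n_5 = (+0.9714, +0.2373)
  (0,1): δ = 148.59°  ·
  (0,2): δ = 127.72°  ·
  (0,3): δ = 102.58°  ·
  (0,4): δ = 14.48°  ✓
  (0,5): δ = 87.47°  ·
  (1,2): δ = 159.13°  ·
  (1,3): δ = 133.99°  ·
  (1,4): δ = 16.93°  ✓
  (1,5): δ = 56.06°  ·
  (2,3): δ = 154.86°  ·
  (2,4): δ = 37.81°  ✓
  (2,5): δ = 35.18°  ✓
  (3,4): δ = 62.95°  ·
  (3,5): δ = 10.04°  ✓
  (4,5): δ = 107.01°  ·
antipodal pairs: 5

count = 5; pairs: (0,4), (1,4), (2,4), (2,5), (3,5)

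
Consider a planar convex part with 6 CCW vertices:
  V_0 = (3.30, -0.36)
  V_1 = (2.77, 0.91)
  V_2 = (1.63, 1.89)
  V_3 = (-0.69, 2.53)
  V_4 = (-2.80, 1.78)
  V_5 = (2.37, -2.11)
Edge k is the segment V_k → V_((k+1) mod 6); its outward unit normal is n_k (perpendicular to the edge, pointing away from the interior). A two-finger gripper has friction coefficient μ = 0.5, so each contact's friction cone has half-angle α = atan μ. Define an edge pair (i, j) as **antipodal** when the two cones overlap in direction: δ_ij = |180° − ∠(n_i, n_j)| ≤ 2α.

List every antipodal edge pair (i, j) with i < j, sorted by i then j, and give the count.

α = atan 0.5 = 26.57°;  2α = 53.13°
n_0 = (+0.9229, +0.3851)
n_1 = (+0.6519, +0.7583)
n_2 = (+0.2659, +0.9640)
n_3 = (-0.3349, +0.9422)
n_4 = (-0.6012, -0.7991)
n_5 = (+0.8831, -0.4693)
  (0,1): δ = 153.34°  ·
  (0,2): δ = 128.07°  ·
  (0,3): δ = 93.08°  ·
  (0,4): δ = 30.39°  ✓
  (0,5): δ = 129.36°  ·
  (1,2): δ = 154.74°  ·
  (1,3): δ = 119.75°  ·
  (1,4): δ = 3.73°  ✓
  (1,5): δ = 102.70°  ·
  (2,3): δ = 145.01°  ·
  (2,4): δ = 21.54°  ✓
  (2,5): δ = 77.43°  ·
  (3,4): δ = 56.53°  ·
  (3,5): δ = 42.44°  ✓
  (4,5): δ = 81.03°  ·
antipodal pairs: 4

count = 4; pairs: (0,4), (1,4), (2,4), (3,5)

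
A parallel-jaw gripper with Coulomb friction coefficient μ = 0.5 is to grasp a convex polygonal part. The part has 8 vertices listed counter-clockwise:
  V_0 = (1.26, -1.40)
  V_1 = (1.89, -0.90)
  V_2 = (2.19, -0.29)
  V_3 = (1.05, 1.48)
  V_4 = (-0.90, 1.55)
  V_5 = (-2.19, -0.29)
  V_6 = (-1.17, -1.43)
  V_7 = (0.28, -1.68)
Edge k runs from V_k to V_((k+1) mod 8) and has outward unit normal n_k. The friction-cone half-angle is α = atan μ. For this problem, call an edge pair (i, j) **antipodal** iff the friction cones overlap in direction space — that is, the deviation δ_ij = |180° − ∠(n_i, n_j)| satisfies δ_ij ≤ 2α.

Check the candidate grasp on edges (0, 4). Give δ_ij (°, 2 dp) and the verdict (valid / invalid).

α = atan 0.5 = 26.57°;  2α = 53.13°
edge 0: e_0 = (+0.63, +0.50);  n_0 = (+0.6217, -0.7833)
edge 4: e_4 = (-1.29, -1.84);  n_4 = (-0.8188, +0.5741)
∠(n_0, n_4) = 163.47°
δ = |180° − 163.47°| = 16.53°
16.53° ≤ 2α = 53.13°  →  valid

δ = 16.53°, valid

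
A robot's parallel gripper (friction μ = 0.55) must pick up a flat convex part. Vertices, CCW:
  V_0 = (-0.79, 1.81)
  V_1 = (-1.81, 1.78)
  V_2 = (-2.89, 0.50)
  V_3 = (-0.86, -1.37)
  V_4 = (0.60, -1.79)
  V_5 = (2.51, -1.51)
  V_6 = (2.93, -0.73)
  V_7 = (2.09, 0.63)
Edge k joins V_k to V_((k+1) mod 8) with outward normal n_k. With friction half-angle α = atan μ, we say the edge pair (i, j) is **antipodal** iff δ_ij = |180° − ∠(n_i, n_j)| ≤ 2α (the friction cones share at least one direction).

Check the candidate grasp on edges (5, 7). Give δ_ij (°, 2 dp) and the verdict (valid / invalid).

α = atan 0.55 = 28.81°;  2α = 57.62°
edge 5: e_5 = (+0.42, +0.78);  n_5 = (+0.8805, -0.4741)
edge 7: e_7 = (-2.88, +1.18);  n_7 = (+0.3791, +0.9253)
∠(n_5, n_7) = 96.02°
δ = |180° − 96.02°| = 83.98°
83.98° > 2α = 57.62°  →  invalid

δ = 83.98°, invalid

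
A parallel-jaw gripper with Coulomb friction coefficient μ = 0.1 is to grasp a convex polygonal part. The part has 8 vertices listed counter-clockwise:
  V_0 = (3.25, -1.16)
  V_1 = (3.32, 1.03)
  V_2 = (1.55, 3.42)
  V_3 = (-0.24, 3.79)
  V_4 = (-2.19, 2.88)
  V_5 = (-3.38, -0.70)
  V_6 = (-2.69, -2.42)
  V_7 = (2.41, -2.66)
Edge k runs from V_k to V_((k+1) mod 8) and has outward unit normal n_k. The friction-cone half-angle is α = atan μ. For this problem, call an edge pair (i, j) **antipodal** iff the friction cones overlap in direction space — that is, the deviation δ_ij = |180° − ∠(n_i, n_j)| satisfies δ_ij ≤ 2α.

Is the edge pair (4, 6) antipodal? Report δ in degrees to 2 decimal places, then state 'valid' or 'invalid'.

α = atan 0.1 = 5.71°;  2α = 11.42°
edge 4: e_4 = (-1.19, -3.58);  n_4 = (-0.9489, +0.3154)
edge 6: e_6 = (+5.10, -0.24);  n_6 = (-0.0470, -0.9989)
∠(n_4, n_6) = 105.69°
δ = |180° − 105.69°| = 74.31°
74.31° > 2α = 11.42°  →  invalid

δ = 74.31°, invalid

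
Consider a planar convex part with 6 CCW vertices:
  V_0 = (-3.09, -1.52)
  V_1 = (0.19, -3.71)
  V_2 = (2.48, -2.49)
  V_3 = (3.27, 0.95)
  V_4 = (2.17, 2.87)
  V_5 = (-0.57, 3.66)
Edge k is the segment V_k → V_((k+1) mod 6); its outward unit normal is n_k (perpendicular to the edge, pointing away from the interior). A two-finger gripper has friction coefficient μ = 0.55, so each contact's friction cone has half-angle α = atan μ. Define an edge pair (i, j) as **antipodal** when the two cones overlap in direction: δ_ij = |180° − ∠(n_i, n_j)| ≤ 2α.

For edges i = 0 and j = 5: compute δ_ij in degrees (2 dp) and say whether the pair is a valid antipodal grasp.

α = atan 0.55 = 28.81°;  2α = 57.62°
edge 0: e_0 = (+3.28, -2.19);  n_0 = (-0.5553, -0.8317)
edge 5: e_5 = (-2.52, -5.18);  n_5 = (-0.8992, +0.4375)
∠(n_0, n_5) = 82.21°
δ = |180° − 82.21°| = 97.79°
97.79° > 2α = 57.62°  →  invalid

δ = 97.79°, invalid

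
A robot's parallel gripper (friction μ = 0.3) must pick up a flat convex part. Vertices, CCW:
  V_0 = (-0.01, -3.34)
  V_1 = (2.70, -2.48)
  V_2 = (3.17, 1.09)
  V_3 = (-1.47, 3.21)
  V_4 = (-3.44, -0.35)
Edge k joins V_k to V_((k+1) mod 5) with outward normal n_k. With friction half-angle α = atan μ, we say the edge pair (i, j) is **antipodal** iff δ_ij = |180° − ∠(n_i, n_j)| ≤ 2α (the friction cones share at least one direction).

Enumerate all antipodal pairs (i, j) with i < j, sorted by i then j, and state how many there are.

α = atan 0.3 = 16.70°;  2α = 33.40°
n_0 = (+0.3025, -0.9532)
n_1 = (+0.9914, -0.1305)
n_2 = (+0.4156, +0.9096)
n_3 = (-0.8750, +0.4842)
n_4 = (-0.6571, -0.7538)
  (0,1): δ = 115.11°  ·
  (0,2): δ = 42.16°  ·
  (0,3): δ = 43.43°  ·
  (0,4): δ = 121.31°  ·
  (1,2): δ = 107.06°  ·
  (1,3): δ = 21.46°  ✓
  (1,4): δ = 56.42°  ·
  (2,3): δ = 94.40°  ·
  (2,4): δ = 16.52°  ✓
  (3,4): δ = 102.12°  ·
antipodal pairs: 2

count = 2; pairs: (1,3), (2,4)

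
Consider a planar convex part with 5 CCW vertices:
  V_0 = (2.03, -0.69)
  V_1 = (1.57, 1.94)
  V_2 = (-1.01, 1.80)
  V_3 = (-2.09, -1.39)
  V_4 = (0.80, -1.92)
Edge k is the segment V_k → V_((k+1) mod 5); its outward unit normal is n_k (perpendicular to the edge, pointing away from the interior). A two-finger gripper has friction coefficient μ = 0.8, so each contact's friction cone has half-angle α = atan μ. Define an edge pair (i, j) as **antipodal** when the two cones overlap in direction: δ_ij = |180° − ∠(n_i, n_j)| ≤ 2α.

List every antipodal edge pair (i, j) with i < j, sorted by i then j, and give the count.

α = atan 0.8 = 38.66°;  2α = 77.32°
n_0 = (+0.9850, +0.1723)
n_1 = (-0.0542, +0.9985)
n_2 = (-0.9472, +0.3207)
n_3 = (-0.1804, -0.9836)
n_4 = (+0.7071, -0.7071)
  (0,1): δ = 96.81°  ·
  (0,2): δ = 28.62°  ✓
  (0,3): δ = 69.69°  ✓
  (0,4): δ = 125.08°  ·
  (1,2): δ = 111.81°  ·
  (1,3): δ = 13.50°  ✓
  (1,4): δ = 41.89°  ✓
  (2,3): δ = 81.69°  ·
  (2,4): δ = 26.30°  ✓
  (3,4): δ = 124.61°  ·
antipodal pairs: 5

count = 5; pairs: (0,2), (0,3), (1,3), (1,4), (2,4)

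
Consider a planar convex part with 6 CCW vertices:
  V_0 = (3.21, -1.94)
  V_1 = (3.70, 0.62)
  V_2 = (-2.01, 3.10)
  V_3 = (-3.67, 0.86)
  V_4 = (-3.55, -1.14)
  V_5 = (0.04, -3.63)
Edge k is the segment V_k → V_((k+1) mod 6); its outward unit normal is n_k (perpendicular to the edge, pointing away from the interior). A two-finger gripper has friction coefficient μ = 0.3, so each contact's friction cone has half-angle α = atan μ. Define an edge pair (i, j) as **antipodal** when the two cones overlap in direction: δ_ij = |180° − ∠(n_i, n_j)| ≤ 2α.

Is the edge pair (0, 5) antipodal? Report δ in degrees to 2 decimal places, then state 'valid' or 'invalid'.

δ = 128.90°, invalid

α = atan 0.3 = 16.70°;  2α = 33.40°
edge 0: e_0 = (+0.49, +2.56);  n_0 = (+0.9822, -0.1880)
edge 5: e_5 = (+3.17, +1.69);  n_5 = (+0.4704, -0.8824)
∠(n_0, n_5) = 51.10°
δ = |180° − 51.10°| = 128.90°
128.90° > 2α = 33.40°  →  invalid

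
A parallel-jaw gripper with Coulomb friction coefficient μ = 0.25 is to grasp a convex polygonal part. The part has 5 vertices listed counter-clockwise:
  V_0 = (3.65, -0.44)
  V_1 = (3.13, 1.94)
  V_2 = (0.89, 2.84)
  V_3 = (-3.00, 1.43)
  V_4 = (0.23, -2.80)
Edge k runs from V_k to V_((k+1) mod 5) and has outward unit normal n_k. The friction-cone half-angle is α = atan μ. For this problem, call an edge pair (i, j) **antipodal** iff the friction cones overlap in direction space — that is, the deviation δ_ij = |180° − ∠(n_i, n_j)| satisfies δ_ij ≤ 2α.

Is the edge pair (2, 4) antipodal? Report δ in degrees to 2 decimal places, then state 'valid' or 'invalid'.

δ = 14.68°, valid

α = atan 0.25 = 14.04°;  2α = 28.07°
edge 2: e_2 = (-3.89, -1.41);  n_2 = (-0.3408, +0.9401)
edge 4: e_4 = (+3.42, +2.36);  n_4 = (+0.5680, -0.8231)
∠(n_2, n_4) = 165.32°
δ = |180° − 165.32°| = 14.68°
14.68° ≤ 2α = 28.07°  →  valid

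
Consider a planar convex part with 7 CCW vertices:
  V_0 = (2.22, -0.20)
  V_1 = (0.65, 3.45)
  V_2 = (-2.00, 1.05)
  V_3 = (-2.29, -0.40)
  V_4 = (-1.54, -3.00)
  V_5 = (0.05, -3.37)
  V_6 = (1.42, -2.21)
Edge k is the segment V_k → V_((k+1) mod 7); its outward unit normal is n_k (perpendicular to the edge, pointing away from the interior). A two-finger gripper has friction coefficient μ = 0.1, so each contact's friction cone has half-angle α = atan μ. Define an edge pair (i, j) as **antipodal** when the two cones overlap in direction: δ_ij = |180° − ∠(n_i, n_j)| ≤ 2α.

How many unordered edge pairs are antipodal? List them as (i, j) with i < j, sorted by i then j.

α = atan 0.1 = 5.71°;  2α = 11.42°
n_0 = (+0.9186, +0.3951)
n_1 = (-0.6713, +0.7412)
n_2 = (-0.9806, +0.1961)
n_3 = (-0.9608, -0.2772)
n_4 = (-0.2266, -0.9740)
n_5 = (+0.6462, -0.7632)
n_6 = (+0.9291, -0.3698)
  (0,1): δ = 71.11°  ·
  (0,2): δ = 34.58°  ·
  (0,3): δ = 7.18°  ✓
  (0,4): δ = 53.63°  ·
  (0,5): δ = 106.98°  ·
  (0,6): δ = 135.02°  ·
  (1,2): δ = 143.48°  ·
  (1,3): δ = 116.08°  ·
  (1,4): δ = 55.27°  ·
  (1,5): δ = 1.91°  ✓
  (1,6): δ = 26.13°  ·
  (2,3): δ = 152.60°  ·
  (2,4): δ = 91.79°  ·
  (2,5): δ = 38.43°  ·
  (2,6): δ = 10.39°  ✓
  (3,4): δ = 119.19°  ·
  (3,5): δ = 65.84°  ·
  (3,6): δ = 37.79°  ·
  (4,5): δ = 126.65°  ·
  (4,6): δ = 98.60°  ·
  (5,6): δ = 151.96°  ·
antipodal pairs: 3

count = 3; pairs: (0,3), (1,5), (2,6)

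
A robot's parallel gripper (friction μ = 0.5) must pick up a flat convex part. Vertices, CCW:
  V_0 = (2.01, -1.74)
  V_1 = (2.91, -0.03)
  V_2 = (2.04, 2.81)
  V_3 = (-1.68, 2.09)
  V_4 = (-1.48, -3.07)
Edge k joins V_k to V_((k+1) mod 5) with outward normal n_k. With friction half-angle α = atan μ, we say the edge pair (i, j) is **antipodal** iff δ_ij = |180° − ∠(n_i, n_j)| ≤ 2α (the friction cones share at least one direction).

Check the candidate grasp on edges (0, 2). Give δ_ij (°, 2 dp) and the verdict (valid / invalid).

δ = 51.29°, valid

α = atan 0.5 = 26.57°;  2α = 53.13°
edge 0: e_0 = (+0.90, +1.71);  n_0 = (+0.8849, -0.4657)
edge 2: e_2 = (-3.72, -0.72);  n_2 = (-0.1900, +0.9818)
∠(n_0, n_2) = 128.71°
δ = |180° − 128.71°| = 51.29°
51.29° ≤ 2α = 53.13°  →  valid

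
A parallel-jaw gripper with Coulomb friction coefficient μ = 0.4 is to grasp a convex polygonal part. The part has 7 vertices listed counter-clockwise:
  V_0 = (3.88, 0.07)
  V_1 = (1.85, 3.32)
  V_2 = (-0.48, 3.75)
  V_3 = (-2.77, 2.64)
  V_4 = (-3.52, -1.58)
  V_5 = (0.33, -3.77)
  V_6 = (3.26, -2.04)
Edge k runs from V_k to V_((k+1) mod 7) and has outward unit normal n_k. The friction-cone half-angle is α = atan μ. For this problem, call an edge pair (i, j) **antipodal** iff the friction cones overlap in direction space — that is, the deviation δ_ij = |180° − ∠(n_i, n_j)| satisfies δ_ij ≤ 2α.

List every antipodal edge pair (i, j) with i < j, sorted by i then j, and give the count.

count = 6; pairs: (0,3), (0,4), (1,4), (1,5), (2,5), (3,6)

α = atan 0.4 = 21.80°;  2α = 43.60°
n_0 = (+0.8481, +0.5298)
n_1 = (+0.1815, +0.9834)
n_2 = (-0.4362, +0.8999)
n_3 = (-0.9846, +0.1750)
n_4 = (-0.4944, -0.8692)
n_5 = (+0.5084, -0.8611)
n_6 = (+0.9594, -0.2819)
  (0,1): δ = 132.45°  ·
  (0,2): δ = 96.13°  ·
  (0,3): δ = 42.07°  ✓
  (0,4): δ = 28.38°  ✓
  (0,5): δ = 88.57°  ·
  (0,6): δ = 131.64°  ·
  (1,2): δ = 143.68°  ·
  (1,3): δ = 89.62°  ·
  (1,4): δ = 19.18°  ✓
  (1,5): δ = 41.02°  ✓
  (1,6): δ = 84.08°  ·
  (2,3): δ = 125.94°  ·
  (2,4): δ = 55.49°  ·
  (2,5): δ = 4.70°  ✓
  (2,6): δ = 47.76°  ·
  (3,4): δ = 109.55°  ·
  (3,5): δ = 49.36°  ·
  (3,6): δ = 6.30°  ✓
  (4,5): δ = 119.81°  ·
  (4,6): δ = 76.74°  ·
  (5,6): δ = 136.93°  ·
antipodal pairs: 6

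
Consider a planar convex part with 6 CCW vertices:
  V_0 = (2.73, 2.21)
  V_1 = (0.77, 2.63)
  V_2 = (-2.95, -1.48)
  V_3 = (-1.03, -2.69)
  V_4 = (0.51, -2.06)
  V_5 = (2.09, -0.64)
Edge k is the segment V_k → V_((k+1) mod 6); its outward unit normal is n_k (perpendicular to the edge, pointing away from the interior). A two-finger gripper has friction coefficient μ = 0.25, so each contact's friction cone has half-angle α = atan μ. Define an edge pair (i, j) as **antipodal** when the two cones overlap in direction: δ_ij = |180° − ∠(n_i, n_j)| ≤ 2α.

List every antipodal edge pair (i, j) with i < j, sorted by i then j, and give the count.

α = atan 0.25 = 14.04°;  2α = 28.07°
n_0 = (+0.2095, +0.9778)
n_1 = (-0.7414, +0.6711)
n_2 = (-0.5332, -0.8460)
n_3 = (+0.3786, -0.9255)
n_4 = (+0.6684, -0.7438)
n_5 = (+0.9757, -0.2191)
  (0,1): δ = 120.05°  ·
  (0,2): δ = 20.12°  ✓
  (0,3): δ = 34.34°  ·
  (0,4): δ = 54.04°  ·
  (0,5): δ = 89.44°  ·
  (1,2): δ = 80.07°  ·
  (1,3): δ = 25.60°  ✓
  (1,4): δ = 5.90°  ✓
  (1,5): δ = 29.49°  ·
  (2,3): δ = 125.53°  ·
  (2,4): δ = 105.83°  ·
  (2,5): δ = 70.44°  ·
  (3,4): δ = 160.30°  ·
  (3,5): δ = 124.91°  ·
  (4,5): δ = 144.60°  ·
antipodal pairs: 3

count = 3; pairs: (0,2), (1,3), (1,4)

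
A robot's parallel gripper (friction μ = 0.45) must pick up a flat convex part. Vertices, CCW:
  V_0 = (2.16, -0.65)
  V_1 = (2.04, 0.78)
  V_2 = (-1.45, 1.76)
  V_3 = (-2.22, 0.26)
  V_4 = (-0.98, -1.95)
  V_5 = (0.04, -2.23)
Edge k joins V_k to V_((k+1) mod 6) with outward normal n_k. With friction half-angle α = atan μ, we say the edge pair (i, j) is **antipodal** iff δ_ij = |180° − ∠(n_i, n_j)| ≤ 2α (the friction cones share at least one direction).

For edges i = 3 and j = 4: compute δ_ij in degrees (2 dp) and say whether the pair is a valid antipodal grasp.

α = atan 0.45 = 24.23°;  2α = 48.46°
edge 3: e_3 = (+1.24, -2.21);  n_3 = (-0.8721, -0.4893)
edge 4: e_4 = (+1.02, -0.28);  n_4 = (-0.2647, -0.9643)
∠(n_3, n_4) = 45.35°
δ = |180° − 45.35°| = 134.65°
134.65° > 2α = 48.46°  →  invalid

δ = 134.65°, invalid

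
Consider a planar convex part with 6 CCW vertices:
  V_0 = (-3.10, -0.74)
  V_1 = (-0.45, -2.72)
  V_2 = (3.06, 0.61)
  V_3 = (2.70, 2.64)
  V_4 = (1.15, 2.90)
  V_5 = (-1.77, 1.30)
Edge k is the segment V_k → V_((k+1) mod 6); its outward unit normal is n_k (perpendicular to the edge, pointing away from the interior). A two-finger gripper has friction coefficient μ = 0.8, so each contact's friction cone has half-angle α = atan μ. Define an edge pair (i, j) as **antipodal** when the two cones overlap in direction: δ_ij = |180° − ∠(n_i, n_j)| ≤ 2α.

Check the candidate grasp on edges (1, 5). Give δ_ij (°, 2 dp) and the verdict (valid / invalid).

α = atan 0.8 = 38.66°;  2α = 77.32°
edge 1: e_1 = (+3.51, +3.33);  n_1 = (+0.6883, -0.7255)
edge 5: e_5 = (-1.33, -2.04);  n_5 = (-0.8377, +0.5461)
∠(n_1, n_5) = 166.60°
δ = |180° − 166.60°| = 13.40°
13.40° ≤ 2α = 77.32°  →  valid

δ = 13.40°, valid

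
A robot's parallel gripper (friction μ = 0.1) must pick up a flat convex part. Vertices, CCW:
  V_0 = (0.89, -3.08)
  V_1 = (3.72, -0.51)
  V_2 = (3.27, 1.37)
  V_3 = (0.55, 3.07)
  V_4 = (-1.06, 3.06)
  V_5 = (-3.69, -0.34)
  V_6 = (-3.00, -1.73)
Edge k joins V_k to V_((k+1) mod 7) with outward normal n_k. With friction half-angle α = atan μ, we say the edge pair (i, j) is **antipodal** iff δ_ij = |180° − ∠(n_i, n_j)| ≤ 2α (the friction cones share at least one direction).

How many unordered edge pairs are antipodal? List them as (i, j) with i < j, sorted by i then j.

α = atan 0.1 = 5.71°;  2α = 11.42°
n_0 = (+0.6723, -0.7403)
n_1 = (+0.9725, +0.2328)
n_2 = (+0.5300, +0.8480)
n_3 = (-0.0062, +1.0000)
n_4 = (-0.7910, +0.6118)
n_5 = (-0.8957, -0.4446)
n_6 = (-0.3279, -0.9447)
  (0,1): δ = 118.78°  ·
  (0,2): δ = 74.25°  ·
  (0,3): δ = 41.89°  ·
  (0,4): δ = 10.03°  ✓
  (0,5): δ = 74.16°  ·
  (0,6): δ = 118.62°  ·
  (1,2): δ = 135.47°  ·
  (1,3): δ = 103.11°  ·
  (1,4): δ = 51.18°  ·
  (1,5): δ = 12.94°  ·
  (1,6): δ = 57.40°  ·
  (2,3): δ = 147.64°  ·
  (2,4): δ = 95.72°  ·
  (2,5): δ = 31.59°  ·
  (2,6): δ = 12.87°  ·
  (3,4): δ = 128.08°  ·
  (3,5): δ = 63.96°  ·
  (3,6): δ = 19.49°  ·
  (4,5): δ = 115.88°  ·
  (4,6): δ = 71.42°  ·
  (5,6): δ = 135.54°  ·
antipodal pairs: 1

count = 1; pairs: (0,4)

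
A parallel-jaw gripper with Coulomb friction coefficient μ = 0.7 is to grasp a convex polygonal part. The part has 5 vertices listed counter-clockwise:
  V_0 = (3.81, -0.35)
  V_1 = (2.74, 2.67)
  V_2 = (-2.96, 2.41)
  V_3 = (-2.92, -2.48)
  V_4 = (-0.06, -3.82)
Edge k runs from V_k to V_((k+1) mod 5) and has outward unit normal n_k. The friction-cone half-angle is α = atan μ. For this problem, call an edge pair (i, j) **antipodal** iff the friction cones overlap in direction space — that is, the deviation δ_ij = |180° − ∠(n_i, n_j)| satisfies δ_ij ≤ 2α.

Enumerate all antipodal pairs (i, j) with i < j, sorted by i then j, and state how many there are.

count = 5; pairs: (0,2), (0,3), (1,3), (1,4), (2,4)

α = atan 0.7 = 34.99°;  2α = 69.98°
n_0 = (+0.9426, +0.3340)
n_1 = (-0.0456, +0.9990)
n_2 = (-1.0000, -0.0082)
n_3 = (-0.4243, -0.9055)
n_4 = (+0.6676, -0.7445)
  (0,1): δ = 106.90°  ·
  (0,2): δ = 19.04°  ✓
  (0,3): δ = 45.39°  ✓
  (0,4): δ = 112.37°  ·
  (1,2): δ = 92.14°  ·
  (1,3): δ = 27.72°  ✓
  (1,4): δ = 39.27°  ✓
  (2,3): δ = 115.57°  ·
  (2,4): δ = 48.59°  ✓
  (3,4): δ = 113.01°  ·
antipodal pairs: 5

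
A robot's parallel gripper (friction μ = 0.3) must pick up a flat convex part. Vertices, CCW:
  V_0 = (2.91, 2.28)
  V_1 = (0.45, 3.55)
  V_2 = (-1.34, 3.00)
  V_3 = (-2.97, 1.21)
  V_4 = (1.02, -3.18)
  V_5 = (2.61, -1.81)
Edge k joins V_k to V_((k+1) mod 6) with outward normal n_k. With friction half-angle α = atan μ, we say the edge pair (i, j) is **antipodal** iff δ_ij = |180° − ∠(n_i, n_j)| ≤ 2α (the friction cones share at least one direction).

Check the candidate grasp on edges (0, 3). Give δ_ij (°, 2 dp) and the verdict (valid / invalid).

δ = 20.43°, valid

α = atan 0.3 = 16.70°;  2α = 33.40°
edge 0: e_0 = (-2.46, +1.27);  n_0 = (+0.4587, +0.8886)
edge 3: e_3 = (+3.99, -4.39);  n_3 = (-0.7400, -0.6726)
∠(n_0, n_3) = 159.57°
δ = |180° − 159.57°| = 20.43°
20.43° ≤ 2α = 33.40°  →  valid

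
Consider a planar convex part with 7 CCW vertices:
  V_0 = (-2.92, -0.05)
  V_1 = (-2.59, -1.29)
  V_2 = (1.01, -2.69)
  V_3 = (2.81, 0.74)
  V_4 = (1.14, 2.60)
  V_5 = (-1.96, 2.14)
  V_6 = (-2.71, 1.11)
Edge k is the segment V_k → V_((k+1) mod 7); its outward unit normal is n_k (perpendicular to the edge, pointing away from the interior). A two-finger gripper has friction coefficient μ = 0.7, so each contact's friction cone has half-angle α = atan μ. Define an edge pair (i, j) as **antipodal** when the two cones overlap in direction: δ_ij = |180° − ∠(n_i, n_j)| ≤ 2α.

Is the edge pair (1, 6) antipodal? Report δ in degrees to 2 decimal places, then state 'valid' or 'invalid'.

α = atan 0.7 = 34.99°;  2α = 69.98°
edge 1: e_1 = (+3.60, -1.40);  n_1 = (-0.3624, -0.9320)
edge 6: e_6 = (-0.21, -1.16);  n_6 = (-0.9840, +0.1781)
∠(n_1, n_6) = 79.01°
δ = |180° − 79.01°| = 100.99°
100.99° > 2α = 69.98°  →  invalid

δ = 100.99°, invalid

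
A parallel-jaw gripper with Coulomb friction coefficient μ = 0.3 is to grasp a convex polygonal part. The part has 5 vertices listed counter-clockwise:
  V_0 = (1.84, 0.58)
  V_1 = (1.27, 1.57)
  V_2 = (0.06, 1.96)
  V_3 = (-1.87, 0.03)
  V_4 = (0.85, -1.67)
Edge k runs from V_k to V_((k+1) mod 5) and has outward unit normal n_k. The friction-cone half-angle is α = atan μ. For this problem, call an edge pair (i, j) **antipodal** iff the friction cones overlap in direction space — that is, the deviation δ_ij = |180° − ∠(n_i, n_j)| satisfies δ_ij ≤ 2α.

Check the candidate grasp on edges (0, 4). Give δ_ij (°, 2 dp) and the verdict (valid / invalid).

δ = 126.32°, invalid

α = atan 0.3 = 16.70°;  2α = 33.40°
edge 0: e_0 = (-0.57, +0.99);  n_0 = (+0.8666, +0.4990)
edge 4: e_4 = (+0.99, +2.25);  n_4 = (+0.9153, -0.4027)
∠(n_0, n_4) = 53.68°
δ = |180° − 53.68°| = 126.32°
126.32° > 2α = 33.40°  →  invalid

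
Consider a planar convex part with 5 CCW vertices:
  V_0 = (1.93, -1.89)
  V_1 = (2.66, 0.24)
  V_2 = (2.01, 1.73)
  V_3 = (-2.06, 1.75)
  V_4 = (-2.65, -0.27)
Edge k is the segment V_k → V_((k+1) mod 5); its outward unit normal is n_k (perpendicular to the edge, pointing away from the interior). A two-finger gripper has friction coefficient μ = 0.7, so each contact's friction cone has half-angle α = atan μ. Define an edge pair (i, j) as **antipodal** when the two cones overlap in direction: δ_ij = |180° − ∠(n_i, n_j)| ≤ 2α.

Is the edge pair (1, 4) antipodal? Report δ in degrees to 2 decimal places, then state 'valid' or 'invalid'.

δ = 46.95°, valid

α = atan 0.7 = 34.99°;  2α = 69.98°
edge 1: e_1 = (-0.65, +1.49);  n_1 = (+0.9166, +0.3999)
edge 4: e_4 = (+4.58, -1.62);  n_4 = (-0.3335, -0.9428)
∠(n_1, n_4) = 133.05°
δ = |180° − 133.05°| = 46.95°
46.95° ≤ 2α = 69.98°  →  valid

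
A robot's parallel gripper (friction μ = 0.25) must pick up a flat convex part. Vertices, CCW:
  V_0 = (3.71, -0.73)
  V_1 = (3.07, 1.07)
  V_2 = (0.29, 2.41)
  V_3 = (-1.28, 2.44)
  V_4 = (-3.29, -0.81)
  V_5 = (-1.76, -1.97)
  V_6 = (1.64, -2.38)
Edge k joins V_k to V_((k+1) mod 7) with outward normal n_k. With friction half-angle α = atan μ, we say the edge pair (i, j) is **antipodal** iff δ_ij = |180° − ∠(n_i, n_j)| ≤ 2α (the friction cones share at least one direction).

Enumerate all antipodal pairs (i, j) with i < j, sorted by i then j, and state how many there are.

α = atan 0.25 = 14.04°;  2α = 28.07°
n_0 = (+0.9422, +0.3350)
n_1 = (+0.4342, +0.9008)
n_2 = (+0.0191, +0.9998)
n_3 = (-0.8505, +0.5260)
n_4 = (-0.6042, -0.7969)
n_5 = (-0.1197, -0.9928)
n_6 = (+0.6233, -0.7820)
  (0,1): δ = 135.31°  ·
  (0,2): δ = 110.67°  ·
  (0,3): δ = 51.31°  ·
  (0,4): δ = 33.26°  ·
  (0,5): δ = 63.55°  ·
  (0,6): δ = 108.99°  ·
  (1,2): δ = 155.36°  ·
  (1,3): δ = 96.00°  ·
  (1,4): δ = 11.43°  ✓
  (1,5): δ = 18.86°  ✓
  (1,6): δ = 64.29°  ·
  (2,3): δ = 120.64°  ·
  (2,4): δ = 36.07°  ·
  (2,5): δ = 5.78°  ✓
  (2,6): δ = 39.65°  ·
  (3,4): δ = 95.43°  ·
  (3,5): δ = 65.14°  ·
  (3,6): δ = 19.71°  ✓
  (4,5): δ = 149.71°  ·
  (4,6): δ = 104.27°  ·
  (5,6): δ = 134.57°  ·
antipodal pairs: 4

count = 4; pairs: (1,4), (1,5), (2,5), (3,6)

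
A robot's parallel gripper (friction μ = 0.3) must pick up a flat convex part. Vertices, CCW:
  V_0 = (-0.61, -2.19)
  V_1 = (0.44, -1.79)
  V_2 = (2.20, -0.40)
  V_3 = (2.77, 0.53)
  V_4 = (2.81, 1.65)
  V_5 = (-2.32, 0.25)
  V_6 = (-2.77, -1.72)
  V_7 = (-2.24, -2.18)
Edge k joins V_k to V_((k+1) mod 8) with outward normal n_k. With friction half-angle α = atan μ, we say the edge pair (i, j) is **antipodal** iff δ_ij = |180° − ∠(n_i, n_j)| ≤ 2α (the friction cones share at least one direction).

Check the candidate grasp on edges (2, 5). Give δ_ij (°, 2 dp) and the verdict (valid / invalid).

δ = 18.64°, valid

α = atan 0.3 = 16.70°;  2α = 33.40°
edge 2: e_2 = (+0.57, +0.93);  n_2 = (+0.8526, -0.5226)
edge 5: e_5 = (-0.45, -1.97);  n_5 = (-0.9749, +0.2227)
∠(n_2, n_5) = 161.36°
δ = |180° − 161.36°| = 18.64°
18.64° ≤ 2α = 33.40°  →  valid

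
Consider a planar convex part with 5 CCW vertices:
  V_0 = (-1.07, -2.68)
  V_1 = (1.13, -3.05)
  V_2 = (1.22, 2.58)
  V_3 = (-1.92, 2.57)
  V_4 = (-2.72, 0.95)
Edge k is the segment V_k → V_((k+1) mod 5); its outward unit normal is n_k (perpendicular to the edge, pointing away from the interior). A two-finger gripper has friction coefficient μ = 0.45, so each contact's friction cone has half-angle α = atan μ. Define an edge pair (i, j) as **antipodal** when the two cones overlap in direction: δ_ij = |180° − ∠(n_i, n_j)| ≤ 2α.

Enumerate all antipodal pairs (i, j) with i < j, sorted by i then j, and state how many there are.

α = atan 0.45 = 24.23°;  2α = 48.46°
n_0 = (-0.1659, -0.9862)
n_1 = (+0.9999, -0.0160)
n_2 = (-0.0032, +1.0000)
n_3 = (-0.8966, +0.4428)
n_4 = (-0.9104, -0.4138)
  (0,1): δ = 81.37°  ·
  (0,2): δ = 9.73°  ✓
  (0,3): δ = 73.27°  ·
  (0,4): δ = 123.99°  ·
  (1,2): δ = 88.90°  ·
  (1,3): δ = 25.37°  ✓
  (1,4): δ = 25.36°  ✓
  (2,3): δ = 116.46°  ·
  (2,4): δ = 65.74°  ·
  (3,4): δ = 129.27°  ·
antipodal pairs: 3

count = 3; pairs: (0,2), (1,3), (1,4)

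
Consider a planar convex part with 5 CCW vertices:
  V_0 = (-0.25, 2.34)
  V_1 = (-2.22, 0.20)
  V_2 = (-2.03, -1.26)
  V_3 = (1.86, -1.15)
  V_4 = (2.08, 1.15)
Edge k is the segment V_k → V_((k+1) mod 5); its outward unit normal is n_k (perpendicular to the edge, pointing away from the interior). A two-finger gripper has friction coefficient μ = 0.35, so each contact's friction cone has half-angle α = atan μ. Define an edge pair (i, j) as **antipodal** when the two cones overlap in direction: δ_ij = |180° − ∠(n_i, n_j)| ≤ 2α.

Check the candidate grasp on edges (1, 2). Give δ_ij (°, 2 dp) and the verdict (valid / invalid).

δ = 95.79°, invalid

α = atan 0.35 = 19.29°;  2α = 38.58°
edge 1: e_1 = (+0.19, -1.46);  n_1 = (-0.9916, -0.1290)
edge 2: e_2 = (+3.89, +0.11);  n_2 = (+0.0283, -0.9996)
∠(n_1, n_2) = 84.21°
δ = |180° − 84.21°| = 95.79°
95.79° > 2α = 38.58°  →  invalid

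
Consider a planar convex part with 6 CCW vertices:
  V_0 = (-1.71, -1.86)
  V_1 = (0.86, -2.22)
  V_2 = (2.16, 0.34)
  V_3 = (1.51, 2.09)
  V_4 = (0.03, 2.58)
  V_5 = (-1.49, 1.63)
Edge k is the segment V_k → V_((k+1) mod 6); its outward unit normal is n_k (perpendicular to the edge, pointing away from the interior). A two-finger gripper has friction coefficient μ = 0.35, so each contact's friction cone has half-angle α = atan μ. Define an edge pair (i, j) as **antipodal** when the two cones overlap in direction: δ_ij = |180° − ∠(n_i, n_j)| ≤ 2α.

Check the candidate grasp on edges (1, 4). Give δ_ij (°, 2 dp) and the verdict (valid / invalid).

δ = 31.07°, valid

α = atan 0.35 = 19.29°;  2α = 38.58°
edge 1: e_1 = (+1.30, +2.56);  n_1 = (+0.8916, -0.4528)
edge 4: e_4 = (-1.52, -0.95);  n_4 = (-0.5300, +0.8480)
∠(n_1, n_4) = 148.93°
δ = |180° − 148.93°| = 31.07°
31.07° ≤ 2α = 38.58°  →  valid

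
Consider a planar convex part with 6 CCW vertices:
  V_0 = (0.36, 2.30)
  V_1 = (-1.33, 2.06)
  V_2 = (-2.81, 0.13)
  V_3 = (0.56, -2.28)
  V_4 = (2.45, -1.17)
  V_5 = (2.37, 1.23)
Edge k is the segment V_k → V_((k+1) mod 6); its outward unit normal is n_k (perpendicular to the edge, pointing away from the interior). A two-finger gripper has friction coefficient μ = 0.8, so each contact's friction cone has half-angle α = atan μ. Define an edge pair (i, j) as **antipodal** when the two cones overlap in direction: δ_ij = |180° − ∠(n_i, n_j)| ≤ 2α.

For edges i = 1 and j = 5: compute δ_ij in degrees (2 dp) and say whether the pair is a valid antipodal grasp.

α = atan 0.8 = 38.66°;  2α = 77.32°
edge 1: e_1 = (-1.48, -1.93);  n_1 = (-0.7935, +0.6085)
edge 5: e_5 = (-2.01, +1.07);  n_5 = (+0.4699, +0.8827)
∠(n_1, n_5) = 80.55°
δ = |180° − 80.55°| = 99.45°
99.45° > 2α = 77.32°  →  invalid

δ = 99.45°, invalid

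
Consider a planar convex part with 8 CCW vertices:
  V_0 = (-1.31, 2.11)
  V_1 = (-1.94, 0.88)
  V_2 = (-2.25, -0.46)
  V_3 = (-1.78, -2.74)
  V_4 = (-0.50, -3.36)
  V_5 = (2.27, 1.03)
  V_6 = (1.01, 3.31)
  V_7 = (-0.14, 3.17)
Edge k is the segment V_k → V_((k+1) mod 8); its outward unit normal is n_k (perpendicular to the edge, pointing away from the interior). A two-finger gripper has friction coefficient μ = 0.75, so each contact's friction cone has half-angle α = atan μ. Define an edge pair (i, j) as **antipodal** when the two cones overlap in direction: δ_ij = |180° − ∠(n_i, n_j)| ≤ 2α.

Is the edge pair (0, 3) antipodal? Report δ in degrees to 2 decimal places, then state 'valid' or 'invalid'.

α = atan 0.75 = 36.87°;  2α = 73.74°
edge 0: e_0 = (-0.63, -1.23);  n_0 = (-0.8900, +0.4559)
edge 3: e_3 = (+1.28, -0.62);  n_3 = (-0.4359, -0.9000)
∠(n_0, n_3) = 91.28°
δ = |180° − 91.28°| = 88.72°
88.72° > 2α = 73.74°  →  invalid

δ = 88.72°, invalid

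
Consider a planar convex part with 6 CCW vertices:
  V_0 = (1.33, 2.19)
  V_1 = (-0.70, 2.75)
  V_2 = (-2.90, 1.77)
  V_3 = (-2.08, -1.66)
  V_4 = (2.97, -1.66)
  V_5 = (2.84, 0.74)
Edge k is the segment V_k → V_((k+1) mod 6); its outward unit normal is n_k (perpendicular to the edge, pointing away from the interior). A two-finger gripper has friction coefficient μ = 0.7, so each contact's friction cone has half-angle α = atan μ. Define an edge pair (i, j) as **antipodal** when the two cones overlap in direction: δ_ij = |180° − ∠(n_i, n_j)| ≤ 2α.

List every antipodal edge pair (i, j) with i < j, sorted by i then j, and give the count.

α = atan 0.7 = 34.99°;  2α = 69.98°
n_0 = (+0.2659, +0.9640)
n_1 = (-0.4069, +0.9135)
n_2 = (-0.9726, -0.2325)
n_3 = (+0.0000, -1.0000)
n_4 = (+0.9985, +0.0541)
n_5 = (+0.6926, +0.7213)
  (0,1): δ = 140.57°  ·
  (0,2): δ = 61.13°  ✓
  (0,3): δ = 15.42°  ✓
  (0,4): δ = 108.52°  ·
  (0,5): δ = 151.58°  ·
  (1,2): δ = 100.57°  ·
  (1,3): δ = 24.01°  ✓
  (1,4): δ = 69.09°  ✓
  (1,5): δ = 112.15°  ·
  (2,3): δ = 103.45°  ·
  (2,4): δ = 10.34°  ✓
  (2,5): δ = 32.72°  ✓
  (3,4): δ = 86.90°  ·
  (3,5): δ = 43.84°  ✓
  (4,5): δ = 136.94°  ·
antipodal pairs: 7

count = 7; pairs: (0,2), (0,3), (1,3), (1,4), (2,4), (2,5), (3,5)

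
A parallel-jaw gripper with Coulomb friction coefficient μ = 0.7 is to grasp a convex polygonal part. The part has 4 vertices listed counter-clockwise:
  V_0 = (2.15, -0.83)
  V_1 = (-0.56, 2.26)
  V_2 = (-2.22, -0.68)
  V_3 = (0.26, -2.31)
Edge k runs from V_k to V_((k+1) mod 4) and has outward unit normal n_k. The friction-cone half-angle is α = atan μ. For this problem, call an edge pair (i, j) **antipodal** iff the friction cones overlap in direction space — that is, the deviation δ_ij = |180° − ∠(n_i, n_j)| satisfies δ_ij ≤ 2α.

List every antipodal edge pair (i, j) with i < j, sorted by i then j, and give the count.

count = 2; pairs: (0,2), (1,3)

α = atan 0.7 = 34.99°;  2α = 69.98°
n_0 = (+0.7518, +0.6594)
n_1 = (-0.8708, +0.4917)
n_2 = (-0.5492, -0.8357)
n_3 = (+0.6165, -0.7873)
  (0,1): δ = 70.70°  ·
  (0,2): δ = 15.43°  ✓
  (0,3): δ = 86.81°  ·
  (1,2): δ = 93.87°  ·
  (1,3): δ = 22.49°  ✓
  (2,3): δ = 108.62°  ·
antipodal pairs: 2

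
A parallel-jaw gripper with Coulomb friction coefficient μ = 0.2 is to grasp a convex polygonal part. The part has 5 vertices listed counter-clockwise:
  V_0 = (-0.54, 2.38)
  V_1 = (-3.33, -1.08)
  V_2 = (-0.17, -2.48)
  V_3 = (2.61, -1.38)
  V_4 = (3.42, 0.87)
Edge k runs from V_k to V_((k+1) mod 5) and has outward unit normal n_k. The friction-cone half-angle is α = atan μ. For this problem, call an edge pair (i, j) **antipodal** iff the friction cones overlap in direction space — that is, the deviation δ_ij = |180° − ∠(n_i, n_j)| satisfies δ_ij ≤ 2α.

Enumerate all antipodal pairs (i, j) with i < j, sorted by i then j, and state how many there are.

count = 2; pairs: (0,3), (1,4)

α = atan 0.2 = 11.31°;  2α = 22.62°
n_0 = (-0.7784, +0.6277)
n_1 = (-0.4051, -0.9143)
n_2 = (+0.3679, -0.9299)
n_3 = (+0.9409, -0.3387)
n_4 = (+0.3563, +0.9344)
  (0,1): δ = 75.01°  ·
  (0,2): δ = 29.53°  ·
  (0,3): δ = 19.08°  ✓
  (0,4): δ = 108.01°  ·
  (1,2): δ = 134.52°  ·
  (1,3): δ = 85.90°  ·
  (1,4): δ = 3.02°  ✓
  (2,3): δ = 131.39°  ·
  (2,4): δ = 42.46°  ·
  (3,4): δ = 91.07°  ·
antipodal pairs: 2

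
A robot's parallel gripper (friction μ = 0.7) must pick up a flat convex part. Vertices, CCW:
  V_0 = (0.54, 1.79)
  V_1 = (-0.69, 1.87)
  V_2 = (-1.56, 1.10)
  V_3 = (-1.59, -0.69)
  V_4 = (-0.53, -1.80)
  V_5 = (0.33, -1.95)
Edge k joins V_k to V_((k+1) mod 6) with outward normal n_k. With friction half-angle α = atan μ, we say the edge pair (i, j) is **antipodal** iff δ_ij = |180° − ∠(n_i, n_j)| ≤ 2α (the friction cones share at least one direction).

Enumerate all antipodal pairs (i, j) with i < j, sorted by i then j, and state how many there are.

α = atan 0.7 = 34.99°;  2α = 69.98°
n_0 = (+0.0649, +0.9979)
n_1 = (-0.6628, +0.7488)
n_2 = (-0.9999, +0.0168)
n_3 = (-0.7232, -0.6906)
n_4 = (-0.1718, -0.9851)
n_5 = (+0.9984, -0.0561)
  (0,1): δ = 134.77°  ·
  (0,2): δ = 87.24°  ·
  (0,3): δ = 42.60°  ✓
  (0,4): δ = 6.17°  ✓
  (0,5): δ = 90.51°  ·
  (1,2): δ = 132.47°  ·
  (1,3): δ = 87.83°  ·
  (1,4): δ = 51.40°  ✓
  (1,5): δ = 45.28°  ✓
  (2,3): δ = 135.36°  ·
  (2,4): δ = 98.93°  ·
  (2,5): δ = 2.25°  ✓
  (3,4): δ = 143.57°  ·
  (3,5): δ = 46.89°  ✓
  (4,5): δ = 83.32°  ·
antipodal pairs: 6

count = 6; pairs: (0,3), (0,4), (1,4), (1,5), (2,5), (3,5)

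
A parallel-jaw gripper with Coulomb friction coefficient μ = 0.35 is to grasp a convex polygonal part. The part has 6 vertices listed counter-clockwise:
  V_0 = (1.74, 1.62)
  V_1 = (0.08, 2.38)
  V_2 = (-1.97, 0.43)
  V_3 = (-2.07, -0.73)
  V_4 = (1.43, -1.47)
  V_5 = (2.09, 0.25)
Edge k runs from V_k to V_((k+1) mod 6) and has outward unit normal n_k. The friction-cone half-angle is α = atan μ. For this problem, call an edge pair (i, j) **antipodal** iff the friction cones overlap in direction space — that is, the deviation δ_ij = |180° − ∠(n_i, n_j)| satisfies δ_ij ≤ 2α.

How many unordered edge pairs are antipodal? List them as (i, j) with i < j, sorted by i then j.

count = 4; pairs: (0,3), (1,4), (2,4), (2,5)

α = atan 0.35 = 19.29°;  2α = 38.58°
n_0 = (+0.4163, +0.9092)
n_1 = (-0.6892, +0.7246)
n_2 = (-0.9963, +0.0859)
n_3 = (-0.2069, -0.9784)
n_4 = (+0.9336, -0.3583)
n_5 = (+0.9689, +0.2475)
  (0,1): δ = 111.83°  ·
  (0,2): δ = 70.33°  ·
  (0,3): δ = 12.66°  ✓
  (0,4): δ = 93.61°  ·
  (0,5): δ = 128.93°  ·
  (1,2): δ = 138.50°  ·
  (1,3): δ = 55.51°  ·
  (1,4): δ = 25.44°  ✓
  (1,5): δ = 60.76°  ·
  (2,3): δ = 97.01°  ·
  (2,4): δ = 16.07°  ✓
  (2,5): δ = 19.26°  ✓
  (3,4): δ = 99.05°  ·
  (3,5): δ = 63.73°  ·
  (4,5): δ = 144.68°  ·
antipodal pairs: 4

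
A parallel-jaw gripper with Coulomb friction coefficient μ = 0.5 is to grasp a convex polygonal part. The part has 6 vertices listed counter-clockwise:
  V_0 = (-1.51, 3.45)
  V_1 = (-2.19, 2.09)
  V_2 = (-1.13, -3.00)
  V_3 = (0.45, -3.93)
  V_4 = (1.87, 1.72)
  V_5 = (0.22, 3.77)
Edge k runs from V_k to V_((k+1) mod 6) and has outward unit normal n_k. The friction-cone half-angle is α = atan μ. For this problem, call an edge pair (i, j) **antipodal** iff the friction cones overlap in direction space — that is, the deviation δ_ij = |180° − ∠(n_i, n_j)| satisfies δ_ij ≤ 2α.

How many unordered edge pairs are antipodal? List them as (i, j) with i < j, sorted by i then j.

α = atan 0.5 = 26.57°;  2α = 53.13°
n_0 = (-0.8944, +0.4472)
n_1 = (-0.9790, -0.2039)
n_2 = (-0.5073, -0.8618)
n_3 = (+0.9698, -0.2437)
n_4 = (+0.7790, +0.6270)
n_5 = (-0.1819, +0.9833)
  (0,1): δ = 141.67°  ·
  (0,2): δ = 93.92°  ·
  (0,3): δ = 12.46°  ✓
  (0,4): δ = 65.39°  ·
  (0,5): δ = 127.04°  ·
  (1,2): δ = 132.25°  ·
  (1,3): δ = 25.87°  ✓
  (1,4): δ = 27.07°  ✓
  (1,5): δ = 88.72°  ·
  (2,3): δ = 73.63°  ·
  (2,4): δ = 20.69°  ✓
  (2,5): δ = 40.96°  ✓
  (3,4): δ = 127.06°  ·
  (3,5): δ = 65.41°  ·
  (4,5): δ = 118.35°  ·
antipodal pairs: 5

count = 5; pairs: (0,3), (1,3), (1,4), (2,4), (2,5)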